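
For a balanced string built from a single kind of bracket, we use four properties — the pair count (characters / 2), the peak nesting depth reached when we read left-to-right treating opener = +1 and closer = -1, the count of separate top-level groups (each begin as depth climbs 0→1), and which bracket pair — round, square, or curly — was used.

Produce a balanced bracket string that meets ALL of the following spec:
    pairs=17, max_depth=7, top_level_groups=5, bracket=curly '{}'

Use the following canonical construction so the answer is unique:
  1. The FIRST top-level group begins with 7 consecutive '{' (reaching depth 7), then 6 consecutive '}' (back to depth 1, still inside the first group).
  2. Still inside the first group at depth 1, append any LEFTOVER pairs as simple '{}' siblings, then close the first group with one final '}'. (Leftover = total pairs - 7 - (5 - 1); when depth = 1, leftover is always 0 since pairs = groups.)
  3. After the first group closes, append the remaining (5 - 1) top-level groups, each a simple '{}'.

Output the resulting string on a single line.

Answer: {{{{{{{}}}}}}{}{}{}{}{}{}}{}{}{}{}

Derivation:
Spec: pairs=17 depth=7 groups=5
Leftover pairs = 17 - 7 - (5-1) = 6
First group: deep chain of depth 7 + 6 sibling pairs
Remaining 4 groups: simple '{}' each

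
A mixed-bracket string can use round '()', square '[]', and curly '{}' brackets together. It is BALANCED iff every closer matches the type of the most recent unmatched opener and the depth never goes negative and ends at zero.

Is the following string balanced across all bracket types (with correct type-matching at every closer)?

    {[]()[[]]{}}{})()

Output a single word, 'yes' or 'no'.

pos 0: push '{'; stack = {
pos 1: push '['; stack = {[
pos 2: ']' matches '['; pop; stack = {
pos 3: push '('; stack = {(
pos 4: ')' matches '('; pop; stack = {
pos 5: push '['; stack = {[
pos 6: push '['; stack = {[[
pos 7: ']' matches '['; pop; stack = {[
pos 8: ']' matches '['; pop; stack = {
pos 9: push '{'; stack = {{
pos 10: '}' matches '{'; pop; stack = {
pos 11: '}' matches '{'; pop; stack = (empty)
pos 12: push '{'; stack = {
pos 13: '}' matches '{'; pop; stack = (empty)
pos 14: saw closer ')' but stack is empty → INVALID
Verdict: unmatched closer ')' at position 14 → no

Answer: no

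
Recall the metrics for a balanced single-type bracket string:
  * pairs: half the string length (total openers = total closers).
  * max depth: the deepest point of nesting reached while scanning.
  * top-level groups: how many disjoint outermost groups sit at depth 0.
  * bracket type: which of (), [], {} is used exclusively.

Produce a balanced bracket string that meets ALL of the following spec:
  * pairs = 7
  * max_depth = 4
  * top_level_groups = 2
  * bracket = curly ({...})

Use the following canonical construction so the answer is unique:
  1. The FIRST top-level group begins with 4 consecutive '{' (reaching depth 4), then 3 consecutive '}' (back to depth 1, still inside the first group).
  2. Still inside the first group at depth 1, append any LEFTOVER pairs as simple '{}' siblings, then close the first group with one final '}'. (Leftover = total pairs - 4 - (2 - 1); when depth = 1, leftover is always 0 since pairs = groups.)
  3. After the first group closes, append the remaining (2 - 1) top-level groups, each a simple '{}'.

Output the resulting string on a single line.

Spec: pairs=7 depth=4 groups=2
Leftover pairs = 7 - 4 - (2-1) = 2
First group: deep chain of depth 4 + 2 sibling pairs
Remaining 1 groups: simple '{}' each

Answer: {{{{}}}{}{}}{}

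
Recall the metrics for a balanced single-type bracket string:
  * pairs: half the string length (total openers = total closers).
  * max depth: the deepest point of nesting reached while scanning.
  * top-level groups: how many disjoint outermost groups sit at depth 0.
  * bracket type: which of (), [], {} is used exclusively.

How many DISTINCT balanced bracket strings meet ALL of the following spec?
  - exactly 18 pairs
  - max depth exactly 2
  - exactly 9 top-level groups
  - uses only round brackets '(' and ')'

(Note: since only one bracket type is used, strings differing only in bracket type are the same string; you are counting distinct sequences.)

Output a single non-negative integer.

Spec: pairs=18 depth=2 groups=9
Count(depth <= 2) = 24310
Count(depth <= 1) = 0
Count(depth == 2) = 24310 - 0 = 24310

Answer: 24310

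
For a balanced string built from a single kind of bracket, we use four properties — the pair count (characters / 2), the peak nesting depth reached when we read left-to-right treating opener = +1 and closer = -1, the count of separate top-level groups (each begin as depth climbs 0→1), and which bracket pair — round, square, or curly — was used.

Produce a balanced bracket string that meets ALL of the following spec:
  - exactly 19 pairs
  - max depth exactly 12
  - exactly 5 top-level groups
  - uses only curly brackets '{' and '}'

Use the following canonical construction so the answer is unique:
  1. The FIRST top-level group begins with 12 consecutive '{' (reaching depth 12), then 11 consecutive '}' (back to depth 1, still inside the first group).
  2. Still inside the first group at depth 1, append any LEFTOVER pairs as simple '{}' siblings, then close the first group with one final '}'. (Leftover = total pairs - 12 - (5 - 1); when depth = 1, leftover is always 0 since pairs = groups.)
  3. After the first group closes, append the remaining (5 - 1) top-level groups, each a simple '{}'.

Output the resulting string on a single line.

Spec: pairs=19 depth=12 groups=5
Leftover pairs = 19 - 12 - (5-1) = 3
First group: deep chain of depth 12 + 3 sibling pairs
Remaining 4 groups: simple '{}' each

Answer: {{{{{{{{{{{{}}}}}}}}}}}{}{}{}}{}{}{}{}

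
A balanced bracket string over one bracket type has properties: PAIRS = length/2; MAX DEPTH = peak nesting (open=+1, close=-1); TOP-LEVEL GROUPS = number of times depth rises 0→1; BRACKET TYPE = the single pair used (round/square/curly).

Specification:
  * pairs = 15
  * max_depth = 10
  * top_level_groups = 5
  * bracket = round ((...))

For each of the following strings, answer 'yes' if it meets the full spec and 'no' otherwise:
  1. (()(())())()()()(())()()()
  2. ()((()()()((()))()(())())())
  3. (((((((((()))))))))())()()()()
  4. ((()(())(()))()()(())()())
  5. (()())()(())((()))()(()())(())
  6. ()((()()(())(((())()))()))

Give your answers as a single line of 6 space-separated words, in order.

String 1 '(()(())())()()()(())()()()': depth seq [1 2 1 2 3 2 1 2 1 0 1 0 1 0 1 0 1 2 1 0 1 0 1 0 1 0]
  -> pairs=13 depth=3 groups=8 -> no
String 2 '()((()()()((()))()(())())())': depth seq [1 0 1 2 3 2 3 2 3 2 3 4 5 4 3 2 3 2 3 4 3 2 3 2 1 2 1 0]
  -> pairs=14 depth=5 groups=2 -> no
String 3 '(((((((((()))))))))())()()()()': depth seq [1 2 3 4 5 6 7 8 9 10 9 8 7 6 5 4 3 2 1 2 1 0 1 0 1 0 1 0 1 0]
  -> pairs=15 depth=10 groups=5 -> yes
String 4 '((()(())(()))()()(())()())': depth seq [1 2 3 2 3 4 3 2 3 4 3 2 1 2 1 2 1 2 3 2 1 2 1 2 1 0]
  -> pairs=13 depth=4 groups=1 -> no
String 5 '(()())()(())((()))()(()())(())': depth seq [1 2 1 2 1 0 1 0 1 2 1 0 1 2 3 2 1 0 1 0 1 2 1 2 1 0 1 2 1 0]
  -> pairs=15 depth=3 groups=7 -> no
String 6 '()((()()(())(((())()))()))': depth seq [1 0 1 2 3 2 3 2 3 4 3 2 3 4 5 6 5 4 5 4 3 2 3 2 1 0]
  -> pairs=13 depth=6 groups=2 -> no

Answer: no no yes no no no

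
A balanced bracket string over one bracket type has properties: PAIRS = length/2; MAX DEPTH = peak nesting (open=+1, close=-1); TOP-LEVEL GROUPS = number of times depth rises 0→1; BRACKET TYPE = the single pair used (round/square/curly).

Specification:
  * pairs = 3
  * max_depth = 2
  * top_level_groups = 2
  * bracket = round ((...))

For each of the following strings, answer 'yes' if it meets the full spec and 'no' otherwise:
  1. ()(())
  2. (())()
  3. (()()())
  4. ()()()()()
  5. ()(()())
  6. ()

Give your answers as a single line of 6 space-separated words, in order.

String 1 '()(())': depth seq [1 0 1 2 1 0]
  -> pairs=3 depth=2 groups=2 -> yes
String 2 '(())()': depth seq [1 2 1 0 1 0]
  -> pairs=3 depth=2 groups=2 -> yes
String 3 '(()()())': depth seq [1 2 1 2 1 2 1 0]
  -> pairs=4 depth=2 groups=1 -> no
String 4 '()()()()()': depth seq [1 0 1 0 1 0 1 0 1 0]
  -> pairs=5 depth=1 groups=5 -> no
String 5 '()(()())': depth seq [1 0 1 2 1 2 1 0]
  -> pairs=4 depth=2 groups=2 -> no
String 6 '()': depth seq [1 0]
  -> pairs=1 depth=1 groups=1 -> no

Answer: yes yes no no no no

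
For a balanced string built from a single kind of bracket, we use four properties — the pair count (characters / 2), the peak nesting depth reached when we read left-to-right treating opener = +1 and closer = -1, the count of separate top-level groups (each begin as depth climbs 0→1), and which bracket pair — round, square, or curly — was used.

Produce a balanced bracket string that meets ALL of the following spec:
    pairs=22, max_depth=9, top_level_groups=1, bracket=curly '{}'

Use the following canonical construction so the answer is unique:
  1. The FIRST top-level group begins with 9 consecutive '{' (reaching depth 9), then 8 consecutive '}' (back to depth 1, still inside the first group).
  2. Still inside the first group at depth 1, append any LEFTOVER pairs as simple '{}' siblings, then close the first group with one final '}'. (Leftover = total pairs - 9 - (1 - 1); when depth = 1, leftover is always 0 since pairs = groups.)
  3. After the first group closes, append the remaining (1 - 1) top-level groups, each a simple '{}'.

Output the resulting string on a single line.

Spec: pairs=22 depth=9 groups=1
Leftover pairs = 22 - 9 - (1-1) = 13
First group: deep chain of depth 9 + 13 sibling pairs
Remaining 0 groups: simple '{}' each

Answer: {{{{{{{{{}}}}}}}}{}{}{}{}{}{}{}{}{}{}{}{}{}}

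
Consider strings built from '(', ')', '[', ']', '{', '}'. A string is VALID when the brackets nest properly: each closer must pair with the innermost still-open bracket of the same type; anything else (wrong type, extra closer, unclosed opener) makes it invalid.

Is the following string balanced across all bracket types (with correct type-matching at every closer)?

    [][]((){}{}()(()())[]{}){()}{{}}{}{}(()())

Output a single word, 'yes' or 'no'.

Answer: yes

Derivation:
pos 0: push '['; stack = [
pos 1: ']' matches '['; pop; stack = (empty)
pos 2: push '['; stack = [
pos 3: ']' matches '['; pop; stack = (empty)
pos 4: push '('; stack = (
pos 5: push '('; stack = ((
pos 6: ')' matches '('; pop; stack = (
pos 7: push '{'; stack = ({
pos 8: '}' matches '{'; pop; stack = (
pos 9: push '{'; stack = ({
pos 10: '}' matches '{'; pop; stack = (
pos 11: push '('; stack = ((
pos 12: ')' matches '('; pop; stack = (
pos 13: push '('; stack = ((
pos 14: push '('; stack = (((
pos 15: ')' matches '('; pop; stack = ((
pos 16: push '('; stack = (((
pos 17: ')' matches '('; pop; stack = ((
pos 18: ')' matches '('; pop; stack = (
pos 19: push '['; stack = ([
pos 20: ']' matches '['; pop; stack = (
pos 21: push '{'; stack = ({
pos 22: '}' matches '{'; pop; stack = (
pos 23: ')' matches '('; pop; stack = (empty)
pos 24: push '{'; stack = {
pos 25: push '('; stack = {(
pos 26: ')' matches '('; pop; stack = {
pos 27: '}' matches '{'; pop; stack = (empty)
pos 28: push '{'; stack = {
pos 29: push '{'; stack = {{
pos 30: '}' matches '{'; pop; stack = {
pos 31: '}' matches '{'; pop; stack = (empty)
pos 32: push '{'; stack = {
pos 33: '}' matches '{'; pop; stack = (empty)
pos 34: push '{'; stack = {
pos 35: '}' matches '{'; pop; stack = (empty)
pos 36: push '('; stack = (
pos 37: push '('; stack = ((
pos 38: ')' matches '('; pop; stack = (
pos 39: push '('; stack = ((
pos 40: ')' matches '('; pop; stack = (
pos 41: ')' matches '('; pop; stack = (empty)
end: stack empty → VALID
Verdict: properly nested → yes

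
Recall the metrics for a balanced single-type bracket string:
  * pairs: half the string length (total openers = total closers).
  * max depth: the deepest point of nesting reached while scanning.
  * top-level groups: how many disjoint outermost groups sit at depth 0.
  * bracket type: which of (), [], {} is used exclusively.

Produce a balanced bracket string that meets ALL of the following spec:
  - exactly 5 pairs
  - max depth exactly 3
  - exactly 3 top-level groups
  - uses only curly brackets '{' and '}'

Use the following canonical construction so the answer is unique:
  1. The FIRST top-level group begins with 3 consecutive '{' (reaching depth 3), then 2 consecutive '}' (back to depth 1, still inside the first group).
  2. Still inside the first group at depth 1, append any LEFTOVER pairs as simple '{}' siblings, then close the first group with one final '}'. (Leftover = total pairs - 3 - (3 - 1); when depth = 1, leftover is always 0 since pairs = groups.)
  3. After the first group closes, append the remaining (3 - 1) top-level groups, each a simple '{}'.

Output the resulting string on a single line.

Answer: {{{}}}{}{}

Derivation:
Spec: pairs=5 depth=3 groups=3
Leftover pairs = 5 - 3 - (3-1) = 0
First group: deep chain of depth 3 + 0 sibling pairs
Remaining 2 groups: simple '{}' each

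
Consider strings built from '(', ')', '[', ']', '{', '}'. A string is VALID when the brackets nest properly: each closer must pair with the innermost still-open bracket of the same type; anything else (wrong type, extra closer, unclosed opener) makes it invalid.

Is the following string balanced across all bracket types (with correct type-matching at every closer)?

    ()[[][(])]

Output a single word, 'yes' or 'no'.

Answer: no

Derivation:
pos 0: push '('; stack = (
pos 1: ')' matches '('; pop; stack = (empty)
pos 2: push '['; stack = [
pos 3: push '['; stack = [[
pos 4: ']' matches '['; pop; stack = [
pos 5: push '['; stack = [[
pos 6: push '('; stack = [[(
pos 7: saw closer ']' but top of stack is '(' (expected ')') → INVALID
Verdict: type mismatch at position 7: ']' closes '(' → no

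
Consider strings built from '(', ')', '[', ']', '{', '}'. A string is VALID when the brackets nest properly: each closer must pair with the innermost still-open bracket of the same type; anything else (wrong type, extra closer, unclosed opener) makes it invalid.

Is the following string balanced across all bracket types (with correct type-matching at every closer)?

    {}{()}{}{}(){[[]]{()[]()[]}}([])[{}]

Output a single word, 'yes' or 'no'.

pos 0: push '{'; stack = {
pos 1: '}' matches '{'; pop; stack = (empty)
pos 2: push '{'; stack = {
pos 3: push '('; stack = {(
pos 4: ')' matches '('; pop; stack = {
pos 5: '}' matches '{'; pop; stack = (empty)
pos 6: push '{'; stack = {
pos 7: '}' matches '{'; pop; stack = (empty)
pos 8: push '{'; stack = {
pos 9: '}' matches '{'; pop; stack = (empty)
pos 10: push '('; stack = (
pos 11: ')' matches '('; pop; stack = (empty)
pos 12: push '{'; stack = {
pos 13: push '['; stack = {[
pos 14: push '['; stack = {[[
pos 15: ']' matches '['; pop; stack = {[
pos 16: ']' matches '['; pop; stack = {
pos 17: push '{'; stack = {{
pos 18: push '('; stack = {{(
pos 19: ')' matches '('; pop; stack = {{
pos 20: push '['; stack = {{[
pos 21: ']' matches '['; pop; stack = {{
pos 22: push '('; stack = {{(
pos 23: ')' matches '('; pop; stack = {{
pos 24: push '['; stack = {{[
pos 25: ']' matches '['; pop; stack = {{
pos 26: '}' matches '{'; pop; stack = {
pos 27: '}' matches '{'; pop; stack = (empty)
pos 28: push '('; stack = (
pos 29: push '['; stack = ([
pos 30: ']' matches '['; pop; stack = (
pos 31: ')' matches '('; pop; stack = (empty)
pos 32: push '['; stack = [
pos 33: push '{'; stack = [{
pos 34: '}' matches '{'; pop; stack = [
pos 35: ']' matches '['; pop; stack = (empty)
end: stack empty → VALID
Verdict: properly nested → yes

Answer: yes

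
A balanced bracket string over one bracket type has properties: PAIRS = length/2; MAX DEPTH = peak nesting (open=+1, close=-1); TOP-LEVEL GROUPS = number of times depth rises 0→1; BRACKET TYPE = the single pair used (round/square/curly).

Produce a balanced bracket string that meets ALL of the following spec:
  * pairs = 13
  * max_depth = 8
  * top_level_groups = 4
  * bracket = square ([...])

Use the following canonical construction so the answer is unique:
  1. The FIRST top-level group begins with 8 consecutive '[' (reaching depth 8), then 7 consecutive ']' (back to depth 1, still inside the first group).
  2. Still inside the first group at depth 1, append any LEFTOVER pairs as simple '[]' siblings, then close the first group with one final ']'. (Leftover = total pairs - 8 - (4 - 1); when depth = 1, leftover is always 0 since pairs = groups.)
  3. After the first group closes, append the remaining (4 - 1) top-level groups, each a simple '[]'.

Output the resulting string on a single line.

Answer: [[[[[[[[]]]]]]][][]][][][]

Derivation:
Spec: pairs=13 depth=8 groups=4
Leftover pairs = 13 - 8 - (4-1) = 2
First group: deep chain of depth 8 + 2 sibling pairs
Remaining 3 groups: simple '[]' each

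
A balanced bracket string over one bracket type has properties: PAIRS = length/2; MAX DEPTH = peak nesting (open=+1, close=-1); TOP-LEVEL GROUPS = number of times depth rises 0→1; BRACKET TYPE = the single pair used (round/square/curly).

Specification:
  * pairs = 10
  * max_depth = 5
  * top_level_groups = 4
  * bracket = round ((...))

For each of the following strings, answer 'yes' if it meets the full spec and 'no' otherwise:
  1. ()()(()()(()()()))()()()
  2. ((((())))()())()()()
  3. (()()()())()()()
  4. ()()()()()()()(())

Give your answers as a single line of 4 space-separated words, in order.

Answer: no yes no no

Derivation:
String 1 '()()(()()(()()()))()()()': depth seq [1 0 1 0 1 2 1 2 1 2 3 2 3 2 3 2 1 0 1 0 1 0 1 0]
  -> pairs=12 depth=3 groups=6 -> no
String 2 '((((())))()())()()()': depth seq [1 2 3 4 5 4 3 2 1 2 1 2 1 0 1 0 1 0 1 0]
  -> pairs=10 depth=5 groups=4 -> yes
String 3 '(()()()())()()()': depth seq [1 2 1 2 1 2 1 2 1 0 1 0 1 0 1 0]
  -> pairs=8 depth=2 groups=4 -> no
String 4 '()()()()()()()(())': depth seq [1 0 1 0 1 0 1 0 1 0 1 0 1 0 1 2 1 0]
  -> pairs=9 depth=2 groups=8 -> no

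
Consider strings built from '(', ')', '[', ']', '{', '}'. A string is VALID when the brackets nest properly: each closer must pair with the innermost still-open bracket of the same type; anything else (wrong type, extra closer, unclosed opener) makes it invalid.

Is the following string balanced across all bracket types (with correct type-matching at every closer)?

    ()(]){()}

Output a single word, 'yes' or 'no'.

pos 0: push '('; stack = (
pos 1: ')' matches '('; pop; stack = (empty)
pos 2: push '('; stack = (
pos 3: saw closer ']' but top of stack is '(' (expected ')') → INVALID
Verdict: type mismatch at position 3: ']' closes '(' → no

Answer: no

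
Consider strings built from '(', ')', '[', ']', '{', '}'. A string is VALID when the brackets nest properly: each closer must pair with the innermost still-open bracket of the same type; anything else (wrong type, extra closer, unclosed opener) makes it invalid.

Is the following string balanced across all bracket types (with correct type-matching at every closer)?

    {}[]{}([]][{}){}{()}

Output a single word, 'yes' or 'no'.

Answer: no

Derivation:
pos 0: push '{'; stack = {
pos 1: '}' matches '{'; pop; stack = (empty)
pos 2: push '['; stack = [
pos 3: ']' matches '['; pop; stack = (empty)
pos 4: push '{'; stack = {
pos 5: '}' matches '{'; pop; stack = (empty)
pos 6: push '('; stack = (
pos 7: push '['; stack = ([
pos 8: ']' matches '['; pop; stack = (
pos 9: saw closer ']' but top of stack is '(' (expected ')') → INVALID
Verdict: type mismatch at position 9: ']' closes '(' → no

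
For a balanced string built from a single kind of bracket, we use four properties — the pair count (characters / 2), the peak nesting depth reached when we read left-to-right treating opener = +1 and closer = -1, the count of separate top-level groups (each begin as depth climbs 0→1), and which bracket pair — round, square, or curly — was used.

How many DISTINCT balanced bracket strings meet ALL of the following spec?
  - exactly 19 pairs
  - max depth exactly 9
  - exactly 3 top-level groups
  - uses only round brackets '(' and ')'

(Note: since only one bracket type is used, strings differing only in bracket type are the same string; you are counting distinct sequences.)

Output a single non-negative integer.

Answer: 17321433

Derivation:
Spec: pairs=19 depth=9 groups=3
Count(depth <= 9) = 339089718
Count(depth <= 8) = 321768285
Count(depth == 9) = 339089718 - 321768285 = 17321433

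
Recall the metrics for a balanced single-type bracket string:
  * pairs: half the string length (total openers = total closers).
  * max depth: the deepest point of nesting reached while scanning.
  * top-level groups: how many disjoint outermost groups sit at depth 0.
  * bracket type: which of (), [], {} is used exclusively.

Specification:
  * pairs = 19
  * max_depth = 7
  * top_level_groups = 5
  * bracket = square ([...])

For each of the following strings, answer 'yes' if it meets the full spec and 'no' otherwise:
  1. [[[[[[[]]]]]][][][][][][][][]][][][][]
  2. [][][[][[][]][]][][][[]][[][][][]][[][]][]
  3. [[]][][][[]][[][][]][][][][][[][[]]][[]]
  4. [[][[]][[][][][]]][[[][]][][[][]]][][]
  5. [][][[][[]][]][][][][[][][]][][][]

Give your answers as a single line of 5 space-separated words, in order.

Answer: yes no no no no

Derivation:
String 1 '[[[[[[[]]]]]][][][][][][][][]][][][][]': depth seq [1 2 3 4 5 6 7 6 5 4 3 2 1 2 1 2 1 2 1 2 1 2 1 2 1 2 1 2 1 0 1 0 1 0 1 0 1 0]
  -> pairs=19 depth=7 groups=5 -> yes
String 2 '[][][[][[][]][]][][][[]][[][][][]][[][]][]': depth seq [1 0 1 0 1 2 1 2 3 2 3 2 1 2 1 0 1 0 1 0 1 2 1 0 1 2 1 2 1 2 1 2 1 0 1 2 1 2 1 0 1 0]
  -> pairs=21 depth=3 groups=9 -> no
String 3 '[[]][][][[]][[][][]][][][][][[][[]]][[]]': depth seq [1 2 1 0 1 0 1 0 1 2 1 0 1 2 1 2 1 2 1 0 1 0 1 0 1 0 1 0 1 2 1 2 3 2 1 0 1 2 1 0]
  -> pairs=20 depth=3 groups=11 -> no
String 4 '[[][[]][[][][][]]][[[][]][][[][]]][][]': depth seq [1 2 1 2 3 2 1 2 3 2 3 2 3 2 3 2 1 0 1 2 3 2 3 2 1 2 1 2 3 2 3 2 1 0 1 0 1 0]
  -> pairs=19 depth=3 groups=4 -> no
String 5 '[][][[][[]][]][][][][[][][]][][][]': depth seq [1 0 1 0 1 2 1 2 3 2 1 2 1 0 1 0 1 0 1 0 1 2 1 2 1 2 1 0 1 0 1 0 1 0]
  -> pairs=17 depth=3 groups=10 -> no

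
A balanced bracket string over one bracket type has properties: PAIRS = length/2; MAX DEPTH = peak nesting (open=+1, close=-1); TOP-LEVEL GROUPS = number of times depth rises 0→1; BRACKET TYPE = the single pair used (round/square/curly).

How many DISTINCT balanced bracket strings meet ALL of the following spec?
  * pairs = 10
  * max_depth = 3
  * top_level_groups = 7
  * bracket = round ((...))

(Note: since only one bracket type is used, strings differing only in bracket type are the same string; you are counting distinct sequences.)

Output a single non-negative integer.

Answer: 63

Derivation:
Spec: pairs=10 depth=3 groups=7
Count(depth <= 3) = 147
Count(depth <= 2) = 84
Count(depth == 3) = 147 - 84 = 63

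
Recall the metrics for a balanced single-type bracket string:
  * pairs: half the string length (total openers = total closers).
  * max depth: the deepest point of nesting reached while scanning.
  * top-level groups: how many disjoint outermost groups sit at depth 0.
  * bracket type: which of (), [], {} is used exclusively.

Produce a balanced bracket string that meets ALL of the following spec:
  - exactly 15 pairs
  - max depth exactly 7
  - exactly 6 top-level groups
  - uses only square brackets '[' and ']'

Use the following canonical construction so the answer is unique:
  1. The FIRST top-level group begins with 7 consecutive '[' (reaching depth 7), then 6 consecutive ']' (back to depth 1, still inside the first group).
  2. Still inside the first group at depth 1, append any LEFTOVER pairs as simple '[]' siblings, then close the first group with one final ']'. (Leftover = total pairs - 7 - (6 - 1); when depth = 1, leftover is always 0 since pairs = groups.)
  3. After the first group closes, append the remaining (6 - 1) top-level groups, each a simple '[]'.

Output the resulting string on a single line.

Answer: [[[[[[[]]]]]][][][]][][][][][]

Derivation:
Spec: pairs=15 depth=7 groups=6
Leftover pairs = 15 - 7 - (6-1) = 3
First group: deep chain of depth 7 + 3 sibling pairs
Remaining 5 groups: simple '[]' each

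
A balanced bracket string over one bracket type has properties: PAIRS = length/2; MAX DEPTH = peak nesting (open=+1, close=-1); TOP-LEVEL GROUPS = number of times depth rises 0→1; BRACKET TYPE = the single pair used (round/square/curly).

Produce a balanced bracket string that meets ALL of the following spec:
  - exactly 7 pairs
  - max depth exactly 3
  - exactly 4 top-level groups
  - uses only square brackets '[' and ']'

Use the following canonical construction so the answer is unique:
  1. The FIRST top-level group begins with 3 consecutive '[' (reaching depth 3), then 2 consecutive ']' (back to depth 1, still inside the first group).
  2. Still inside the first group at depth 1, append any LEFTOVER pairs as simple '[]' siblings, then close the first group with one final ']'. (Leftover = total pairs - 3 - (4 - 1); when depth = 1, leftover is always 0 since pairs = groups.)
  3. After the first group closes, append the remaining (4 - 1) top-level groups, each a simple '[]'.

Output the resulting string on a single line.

Spec: pairs=7 depth=3 groups=4
Leftover pairs = 7 - 3 - (4-1) = 1
First group: deep chain of depth 3 + 1 sibling pairs
Remaining 3 groups: simple '[]' each

Answer: [[[]][]][][][]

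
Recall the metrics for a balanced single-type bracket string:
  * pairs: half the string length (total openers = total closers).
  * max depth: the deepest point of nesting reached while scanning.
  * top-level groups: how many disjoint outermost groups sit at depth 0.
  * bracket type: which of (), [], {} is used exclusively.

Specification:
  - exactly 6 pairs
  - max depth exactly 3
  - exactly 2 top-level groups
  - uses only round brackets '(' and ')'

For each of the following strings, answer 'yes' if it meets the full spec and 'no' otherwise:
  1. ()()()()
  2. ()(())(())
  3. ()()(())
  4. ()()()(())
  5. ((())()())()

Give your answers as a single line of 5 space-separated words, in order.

String 1 '()()()()': depth seq [1 0 1 0 1 0 1 0]
  -> pairs=4 depth=1 groups=4 -> no
String 2 '()(())(())': depth seq [1 0 1 2 1 0 1 2 1 0]
  -> pairs=5 depth=2 groups=3 -> no
String 3 '()()(())': depth seq [1 0 1 0 1 2 1 0]
  -> pairs=4 depth=2 groups=3 -> no
String 4 '()()()(())': depth seq [1 0 1 0 1 0 1 2 1 0]
  -> pairs=5 depth=2 groups=4 -> no
String 5 '((())()())()': depth seq [1 2 3 2 1 2 1 2 1 0 1 0]
  -> pairs=6 depth=3 groups=2 -> yes

Answer: no no no no yes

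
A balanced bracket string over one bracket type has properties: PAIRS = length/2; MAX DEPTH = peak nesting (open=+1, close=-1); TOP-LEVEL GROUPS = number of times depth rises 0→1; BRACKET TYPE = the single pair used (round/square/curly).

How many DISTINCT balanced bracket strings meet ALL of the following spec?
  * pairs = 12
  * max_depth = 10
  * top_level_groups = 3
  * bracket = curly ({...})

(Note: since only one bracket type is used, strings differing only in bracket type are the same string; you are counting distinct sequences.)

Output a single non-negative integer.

Spec: pairs=12 depth=10 groups=3
Count(depth <= 10) = 41990
Count(depth <= 9) = 41987
Count(depth == 10) = 41990 - 41987 = 3

Answer: 3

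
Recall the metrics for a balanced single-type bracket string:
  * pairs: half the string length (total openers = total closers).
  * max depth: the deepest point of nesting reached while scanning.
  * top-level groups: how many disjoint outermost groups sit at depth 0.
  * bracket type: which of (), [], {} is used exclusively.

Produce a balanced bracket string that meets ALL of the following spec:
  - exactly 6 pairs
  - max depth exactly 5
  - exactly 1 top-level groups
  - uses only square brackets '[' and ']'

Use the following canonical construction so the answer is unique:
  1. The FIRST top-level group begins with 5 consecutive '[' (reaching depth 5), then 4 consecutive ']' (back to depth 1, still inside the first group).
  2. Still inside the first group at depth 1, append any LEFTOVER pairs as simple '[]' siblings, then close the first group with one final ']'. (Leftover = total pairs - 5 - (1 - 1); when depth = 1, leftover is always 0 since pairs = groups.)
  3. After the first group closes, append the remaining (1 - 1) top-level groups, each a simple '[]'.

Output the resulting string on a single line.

Spec: pairs=6 depth=5 groups=1
Leftover pairs = 6 - 5 - (1-1) = 1
First group: deep chain of depth 5 + 1 sibling pairs
Remaining 0 groups: simple '[]' each

Answer: [[[[[]]]][]]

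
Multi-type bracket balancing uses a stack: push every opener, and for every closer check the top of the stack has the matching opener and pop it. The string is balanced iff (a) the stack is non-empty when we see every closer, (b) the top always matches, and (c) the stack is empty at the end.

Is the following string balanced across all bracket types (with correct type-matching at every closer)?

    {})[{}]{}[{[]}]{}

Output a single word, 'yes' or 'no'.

pos 0: push '{'; stack = {
pos 1: '}' matches '{'; pop; stack = (empty)
pos 2: saw closer ')' but stack is empty → INVALID
Verdict: unmatched closer ')' at position 2 → no

Answer: no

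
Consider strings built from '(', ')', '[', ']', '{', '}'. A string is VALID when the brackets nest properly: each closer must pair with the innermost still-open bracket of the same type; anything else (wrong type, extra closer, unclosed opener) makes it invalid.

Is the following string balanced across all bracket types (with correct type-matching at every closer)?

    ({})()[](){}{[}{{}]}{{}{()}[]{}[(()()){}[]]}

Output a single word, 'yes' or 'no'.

Answer: no

Derivation:
pos 0: push '('; stack = (
pos 1: push '{'; stack = ({
pos 2: '}' matches '{'; pop; stack = (
pos 3: ')' matches '('; pop; stack = (empty)
pos 4: push '('; stack = (
pos 5: ')' matches '('; pop; stack = (empty)
pos 6: push '['; stack = [
pos 7: ']' matches '['; pop; stack = (empty)
pos 8: push '('; stack = (
pos 9: ')' matches '('; pop; stack = (empty)
pos 10: push '{'; stack = {
pos 11: '}' matches '{'; pop; stack = (empty)
pos 12: push '{'; stack = {
pos 13: push '['; stack = {[
pos 14: saw closer '}' but top of stack is '[' (expected ']') → INVALID
Verdict: type mismatch at position 14: '}' closes '[' → no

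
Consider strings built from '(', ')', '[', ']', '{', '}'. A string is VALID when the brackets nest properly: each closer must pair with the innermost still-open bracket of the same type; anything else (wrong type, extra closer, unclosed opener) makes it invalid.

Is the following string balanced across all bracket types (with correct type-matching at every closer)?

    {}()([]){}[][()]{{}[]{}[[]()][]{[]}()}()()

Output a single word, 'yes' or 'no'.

Answer: yes

Derivation:
pos 0: push '{'; stack = {
pos 1: '}' matches '{'; pop; stack = (empty)
pos 2: push '('; stack = (
pos 3: ')' matches '('; pop; stack = (empty)
pos 4: push '('; stack = (
pos 5: push '['; stack = ([
pos 6: ']' matches '['; pop; stack = (
pos 7: ')' matches '('; pop; stack = (empty)
pos 8: push '{'; stack = {
pos 9: '}' matches '{'; pop; stack = (empty)
pos 10: push '['; stack = [
pos 11: ']' matches '['; pop; stack = (empty)
pos 12: push '['; stack = [
pos 13: push '('; stack = [(
pos 14: ')' matches '('; pop; stack = [
pos 15: ']' matches '['; pop; stack = (empty)
pos 16: push '{'; stack = {
pos 17: push '{'; stack = {{
pos 18: '}' matches '{'; pop; stack = {
pos 19: push '['; stack = {[
pos 20: ']' matches '['; pop; stack = {
pos 21: push '{'; stack = {{
pos 22: '}' matches '{'; pop; stack = {
pos 23: push '['; stack = {[
pos 24: push '['; stack = {[[
pos 25: ']' matches '['; pop; stack = {[
pos 26: push '('; stack = {[(
pos 27: ')' matches '('; pop; stack = {[
pos 28: ']' matches '['; pop; stack = {
pos 29: push '['; stack = {[
pos 30: ']' matches '['; pop; stack = {
pos 31: push '{'; stack = {{
pos 32: push '['; stack = {{[
pos 33: ']' matches '['; pop; stack = {{
pos 34: '}' matches '{'; pop; stack = {
pos 35: push '('; stack = {(
pos 36: ')' matches '('; pop; stack = {
pos 37: '}' matches '{'; pop; stack = (empty)
pos 38: push '('; stack = (
pos 39: ')' matches '('; pop; stack = (empty)
pos 40: push '('; stack = (
pos 41: ')' matches '('; pop; stack = (empty)
end: stack empty → VALID
Verdict: properly nested → yes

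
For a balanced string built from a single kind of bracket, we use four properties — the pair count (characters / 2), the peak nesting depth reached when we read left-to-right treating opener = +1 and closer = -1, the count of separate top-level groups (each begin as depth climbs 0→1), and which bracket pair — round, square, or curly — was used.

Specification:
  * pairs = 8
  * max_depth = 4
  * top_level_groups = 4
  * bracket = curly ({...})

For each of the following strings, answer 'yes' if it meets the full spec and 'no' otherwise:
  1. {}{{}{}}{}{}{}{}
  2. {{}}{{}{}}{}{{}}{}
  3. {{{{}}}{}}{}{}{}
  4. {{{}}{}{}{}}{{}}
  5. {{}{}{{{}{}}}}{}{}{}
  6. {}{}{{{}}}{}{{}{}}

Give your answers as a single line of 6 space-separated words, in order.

Answer: no no yes no no no

Derivation:
String 1 '{}{{}{}}{}{}{}{}': depth seq [1 0 1 2 1 2 1 0 1 0 1 0 1 0 1 0]
  -> pairs=8 depth=2 groups=6 -> no
String 2 '{{}}{{}{}}{}{{}}{}': depth seq [1 2 1 0 1 2 1 2 1 0 1 0 1 2 1 0 1 0]
  -> pairs=9 depth=2 groups=5 -> no
String 3 '{{{{}}}{}}{}{}{}': depth seq [1 2 3 4 3 2 1 2 1 0 1 0 1 0 1 0]
  -> pairs=8 depth=4 groups=4 -> yes
String 4 '{{{}}{}{}{}}{{}}': depth seq [1 2 3 2 1 2 1 2 1 2 1 0 1 2 1 0]
  -> pairs=8 depth=3 groups=2 -> no
String 5 '{{}{}{{{}{}}}}{}{}{}': depth seq [1 2 1 2 1 2 3 4 3 4 3 2 1 0 1 0 1 0 1 0]
  -> pairs=10 depth=4 groups=4 -> no
String 6 '{}{}{{{}}}{}{{}{}}': depth seq [1 0 1 0 1 2 3 2 1 0 1 0 1 2 1 2 1 0]
  -> pairs=9 depth=3 groups=5 -> no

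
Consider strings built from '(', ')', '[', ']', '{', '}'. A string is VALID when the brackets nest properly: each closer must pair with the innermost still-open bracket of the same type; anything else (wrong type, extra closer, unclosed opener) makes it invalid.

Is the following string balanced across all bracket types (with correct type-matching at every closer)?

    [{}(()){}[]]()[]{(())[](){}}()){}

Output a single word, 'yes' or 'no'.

pos 0: push '['; stack = [
pos 1: push '{'; stack = [{
pos 2: '}' matches '{'; pop; stack = [
pos 3: push '('; stack = [(
pos 4: push '('; stack = [((
pos 5: ')' matches '('; pop; stack = [(
pos 6: ')' matches '('; pop; stack = [
pos 7: push '{'; stack = [{
pos 8: '}' matches '{'; pop; stack = [
pos 9: push '['; stack = [[
pos 10: ']' matches '['; pop; stack = [
pos 11: ']' matches '['; pop; stack = (empty)
pos 12: push '('; stack = (
pos 13: ')' matches '('; pop; stack = (empty)
pos 14: push '['; stack = [
pos 15: ']' matches '['; pop; stack = (empty)
pos 16: push '{'; stack = {
pos 17: push '('; stack = {(
pos 18: push '('; stack = {((
pos 19: ')' matches '('; pop; stack = {(
pos 20: ')' matches '('; pop; stack = {
pos 21: push '['; stack = {[
pos 22: ']' matches '['; pop; stack = {
pos 23: push '('; stack = {(
pos 24: ')' matches '('; pop; stack = {
pos 25: push '{'; stack = {{
pos 26: '}' matches '{'; pop; stack = {
pos 27: '}' matches '{'; pop; stack = (empty)
pos 28: push '('; stack = (
pos 29: ')' matches '('; pop; stack = (empty)
pos 30: saw closer ')' but stack is empty → INVALID
Verdict: unmatched closer ')' at position 30 → no

Answer: no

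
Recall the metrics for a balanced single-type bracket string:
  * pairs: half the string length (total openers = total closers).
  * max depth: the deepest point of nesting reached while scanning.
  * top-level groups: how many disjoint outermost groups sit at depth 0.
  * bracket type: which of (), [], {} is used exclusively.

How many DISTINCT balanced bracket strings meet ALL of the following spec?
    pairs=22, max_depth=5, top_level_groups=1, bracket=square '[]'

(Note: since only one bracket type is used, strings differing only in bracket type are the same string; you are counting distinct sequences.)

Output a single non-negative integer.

Spec: pairs=22 depth=5 groups=1
Count(depth <= 5) = 1743392201
Count(depth <= 4) = 165580141
Count(depth == 5) = 1743392201 - 165580141 = 1577812060

Answer: 1577812060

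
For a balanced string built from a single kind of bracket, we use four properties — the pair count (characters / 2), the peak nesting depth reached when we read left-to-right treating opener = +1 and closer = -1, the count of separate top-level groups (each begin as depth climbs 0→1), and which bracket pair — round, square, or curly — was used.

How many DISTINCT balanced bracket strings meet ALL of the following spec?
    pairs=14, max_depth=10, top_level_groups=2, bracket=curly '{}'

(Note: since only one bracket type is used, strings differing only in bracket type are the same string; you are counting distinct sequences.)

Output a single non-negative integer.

Spec: pairs=14 depth=10 groups=2
Count(depth <= 10) = 742398
Count(depth <= 9) = 739450
Count(depth == 10) = 742398 - 739450 = 2948

Answer: 2948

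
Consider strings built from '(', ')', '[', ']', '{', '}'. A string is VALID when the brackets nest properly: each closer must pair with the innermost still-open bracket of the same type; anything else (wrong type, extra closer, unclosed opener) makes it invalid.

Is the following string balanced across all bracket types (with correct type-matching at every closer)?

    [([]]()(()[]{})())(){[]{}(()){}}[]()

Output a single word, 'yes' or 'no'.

Answer: no

Derivation:
pos 0: push '['; stack = [
pos 1: push '('; stack = [(
pos 2: push '['; stack = [([
pos 3: ']' matches '['; pop; stack = [(
pos 4: saw closer ']' but top of stack is '(' (expected ')') → INVALID
Verdict: type mismatch at position 4: ']' closes '(' → no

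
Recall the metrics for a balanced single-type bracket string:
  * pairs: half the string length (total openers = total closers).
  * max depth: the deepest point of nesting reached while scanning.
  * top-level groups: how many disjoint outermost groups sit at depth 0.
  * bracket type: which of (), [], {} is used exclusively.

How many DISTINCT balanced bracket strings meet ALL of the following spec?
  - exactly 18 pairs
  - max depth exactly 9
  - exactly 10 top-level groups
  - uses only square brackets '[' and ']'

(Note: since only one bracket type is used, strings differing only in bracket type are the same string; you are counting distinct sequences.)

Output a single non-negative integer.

Spec: pairs=18 depth=9 groups=10
Count(depth <= 9) = 600875
Count(depth <= 8) = 600865
Count(depth == 9) = 600875 - 600865 = 10

Answer: 10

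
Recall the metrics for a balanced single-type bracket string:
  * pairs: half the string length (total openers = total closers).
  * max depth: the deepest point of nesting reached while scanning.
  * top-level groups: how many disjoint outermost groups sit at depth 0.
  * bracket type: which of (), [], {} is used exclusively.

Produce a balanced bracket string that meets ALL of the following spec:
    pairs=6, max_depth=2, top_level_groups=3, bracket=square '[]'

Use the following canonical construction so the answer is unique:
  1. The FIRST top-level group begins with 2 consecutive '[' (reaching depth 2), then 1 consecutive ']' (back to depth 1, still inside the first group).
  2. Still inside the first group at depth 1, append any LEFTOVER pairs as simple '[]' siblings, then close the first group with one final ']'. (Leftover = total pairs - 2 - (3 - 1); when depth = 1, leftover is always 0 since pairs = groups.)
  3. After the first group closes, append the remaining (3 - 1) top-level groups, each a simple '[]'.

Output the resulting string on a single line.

Answer: [[][][]][][]

Derivation:
Spec: pairs=6 depth=2 groups=3
Leftover pairs = 6 - 2 - (3-1) = 2
First group: deep chain of depth 2 + 2 sibling pairs
Remaining 2 groups: simple '[]' each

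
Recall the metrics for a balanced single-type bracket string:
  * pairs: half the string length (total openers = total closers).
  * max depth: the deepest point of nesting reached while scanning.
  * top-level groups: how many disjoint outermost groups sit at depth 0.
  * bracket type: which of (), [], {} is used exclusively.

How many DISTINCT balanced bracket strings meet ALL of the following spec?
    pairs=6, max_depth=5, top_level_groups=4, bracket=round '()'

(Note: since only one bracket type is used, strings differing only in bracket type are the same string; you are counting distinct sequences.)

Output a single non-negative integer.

Answer: 0

Derivation:
Spec: pairs=6 depth=5 groups=4
Count(depth <= 5) = 14
Count(depth <= 4) = 14
Count(depth == 5) = 14 - 14 = 0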